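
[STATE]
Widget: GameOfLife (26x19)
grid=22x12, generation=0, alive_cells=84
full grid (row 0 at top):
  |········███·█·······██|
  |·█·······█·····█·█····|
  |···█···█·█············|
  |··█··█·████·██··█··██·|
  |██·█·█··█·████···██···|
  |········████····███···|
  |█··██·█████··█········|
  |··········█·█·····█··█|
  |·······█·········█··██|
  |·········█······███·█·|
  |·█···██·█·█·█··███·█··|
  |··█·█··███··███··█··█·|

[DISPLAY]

Gen: 0                    
········███·█·······██    
·█·······█·····█·█····    
···█···█·█············    
··█··█·████·██··█··██·    
██·█·█··█·████···██···    
········████····███···    
█··██·█████··█········    
··········█·█·····█··█    
·······█·········█··██    
·········█······███·█·    
·█···██·█·█·█··███·█··    
··█·█··███··███··█··█·    
                          
                          
                          
                          
                          
                          


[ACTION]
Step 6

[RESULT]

Gen: 6                    
······················    
····█···██·······█····    
·██·█···········██····    
····█····█········█···    
█·██······█··████·····    
█··█··██····█·██······    
██·██··██····██····█··    
··█·█········██···█·█·    
···██······███···█····    
····█······██····██···    
···················█··    
··················█···    
                          
                          
                          
                          
                          
                          


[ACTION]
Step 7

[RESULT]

Gen: 13                   
···██·················    
·██··█················    
·███············█·····    
··█···········███·····    
·············██···█···    
█·█·········█··█·███··    
█·█··········██···█·██    
███············████·█·    
·███··········██·███··    
·██·██·········█······    
··█··█·········█··█···    
···███··········█·█···    
                          
                          
                          
                          
                          
                          


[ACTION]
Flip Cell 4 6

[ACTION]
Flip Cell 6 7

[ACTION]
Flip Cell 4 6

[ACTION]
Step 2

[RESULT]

Gen: 15                   
··██··················    
····█·················    
·█·█···········███····    
·█·█·········██████···    
·█··········██·█··██··    
·██·········█·····█·██    
·█··········███····█··    
·█·█·········█·····█·█    
····██········█···██··    
···███········██·█····    
··█···█········█·█····    
··████···········█····    
                          
                          
                          
                          
                          
                          


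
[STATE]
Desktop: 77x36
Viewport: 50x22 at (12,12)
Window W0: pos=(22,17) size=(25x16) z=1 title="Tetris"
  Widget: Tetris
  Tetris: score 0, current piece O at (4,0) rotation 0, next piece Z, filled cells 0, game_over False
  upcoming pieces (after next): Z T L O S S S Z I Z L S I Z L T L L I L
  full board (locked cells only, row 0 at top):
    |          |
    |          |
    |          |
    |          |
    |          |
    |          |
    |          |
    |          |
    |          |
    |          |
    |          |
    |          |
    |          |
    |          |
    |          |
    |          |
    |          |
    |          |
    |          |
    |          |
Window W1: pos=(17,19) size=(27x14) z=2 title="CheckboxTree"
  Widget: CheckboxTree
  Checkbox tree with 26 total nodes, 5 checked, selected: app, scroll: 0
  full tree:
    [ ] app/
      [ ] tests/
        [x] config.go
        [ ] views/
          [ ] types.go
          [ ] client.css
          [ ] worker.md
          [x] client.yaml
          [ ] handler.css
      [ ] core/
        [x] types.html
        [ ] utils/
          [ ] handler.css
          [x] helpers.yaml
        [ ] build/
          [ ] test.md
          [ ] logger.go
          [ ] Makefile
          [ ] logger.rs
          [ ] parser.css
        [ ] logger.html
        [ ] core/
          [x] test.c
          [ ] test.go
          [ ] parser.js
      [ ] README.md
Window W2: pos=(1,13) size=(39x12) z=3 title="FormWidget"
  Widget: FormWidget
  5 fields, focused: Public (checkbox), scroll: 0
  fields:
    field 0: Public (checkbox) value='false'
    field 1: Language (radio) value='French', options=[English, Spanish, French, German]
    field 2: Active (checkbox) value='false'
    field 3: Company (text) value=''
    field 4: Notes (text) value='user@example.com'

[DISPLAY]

                                                  
━━━━━━━━━━━━━━━━━━━━━━━━━━━┓                      
t                          ┃                      
───────────────────────────┨                      
    [ ]                    ┃                      
:   ( ) English  ( ) Spanis┃━━━━━━┓               
    [ ]                    ┃      ┃               
    [                     ]┃━━━┓──┨               
    [user@example.com     ]┃   ┃  ┃               
                           ┃───┨  ┃               
                           ┃   ┃  ┃               
                           ┃   ┃  ┃               
━━━━━━━━━━━━━━━━━━━━━━━━━━━┛   ┃  ┃               
     ┃     [-] views/          ┃  ┃               
     ┃       [ ] types.go      ┃  ┃               
     ┃       [ ] client.css    ┃  ┃               
     ┃       [ ] worker.md     ┃  ┃               
     ┃       [x] client.yaml   ┃  ┃               
     ┃       [ ] handler.css   ┃  ┃               
     ┃   [-] core/             ┃  ┃               
     ┗━━━━━━━━━━━━━━━━━━━━━━━━━┛━━┛               
                                                  


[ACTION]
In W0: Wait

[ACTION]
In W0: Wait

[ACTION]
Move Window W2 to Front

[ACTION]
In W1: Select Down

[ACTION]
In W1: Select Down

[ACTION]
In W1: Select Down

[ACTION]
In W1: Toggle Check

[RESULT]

                                                  
━━━━━━━━━━━━━━━━━━━━━━━━━━━┓                      
t                          ┃                      
───────────────────────────┨                      
    [ ]                    ┃                      
:   ( ) English  ( ) Spanis┃━━━━━━┓               
    [ ]                    ┃      ┃               
    [                     ]┃━━━┓──┨               
    [user@example.com     ]┃   ┃  ┃               
                           ┃───┨  ┃               
                           ┃   ┃  ┃               
                           ┃   ┃  ┃               
━━━━━━━━━━━━━━━━━━━━━━━━━━━┛   ┃  ┃               
     ┃>    [x] views/          ┃  ┃               
     ┃       [x] types.go      ┃  ┃               
     ┃       [x] client.css    ┃  ┃               
     ┃       [x] worker.md     ┃  ┃               
     ┃       [x] client.yaml   ┃  ┃               
     ┃       [x] handler.css   ┃  ┃               
     ┃   [-] core/             ┃  ┃               
     ┗━━━━━━━━━━━━━━━━━━━━━━━━━┛━━┛               
                                                  


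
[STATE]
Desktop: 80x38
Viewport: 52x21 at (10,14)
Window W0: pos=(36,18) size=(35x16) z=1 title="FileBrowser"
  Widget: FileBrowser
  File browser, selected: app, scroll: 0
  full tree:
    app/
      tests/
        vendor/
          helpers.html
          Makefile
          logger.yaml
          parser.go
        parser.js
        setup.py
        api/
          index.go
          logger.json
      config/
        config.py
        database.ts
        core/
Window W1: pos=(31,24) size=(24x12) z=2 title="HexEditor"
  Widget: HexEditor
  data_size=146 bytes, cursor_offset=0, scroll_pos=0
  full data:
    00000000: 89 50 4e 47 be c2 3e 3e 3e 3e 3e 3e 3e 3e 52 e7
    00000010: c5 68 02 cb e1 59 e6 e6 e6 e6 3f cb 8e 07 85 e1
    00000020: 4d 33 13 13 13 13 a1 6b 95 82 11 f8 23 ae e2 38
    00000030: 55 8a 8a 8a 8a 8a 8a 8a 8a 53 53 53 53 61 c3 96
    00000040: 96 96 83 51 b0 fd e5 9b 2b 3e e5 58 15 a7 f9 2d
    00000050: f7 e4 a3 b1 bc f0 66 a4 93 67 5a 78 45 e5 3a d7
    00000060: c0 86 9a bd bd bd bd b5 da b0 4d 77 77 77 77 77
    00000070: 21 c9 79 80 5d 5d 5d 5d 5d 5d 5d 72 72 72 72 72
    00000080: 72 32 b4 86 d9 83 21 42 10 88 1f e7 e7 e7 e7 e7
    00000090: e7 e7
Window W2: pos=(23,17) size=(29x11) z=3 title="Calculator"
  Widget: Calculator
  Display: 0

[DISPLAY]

                                                    
                                                    
                                                    
             ┏━━━━━━━━━━━━━━━━━━━━━━━━━━━┓          
             ┃ Calculator                ┃━━━━━━━━━━
             ┠───────────────────────────┨          
             ┃                          0┃──────────
             ┃┌───┬───┬───┬───┐          ┃          
             ┃│ 7 │ 8 │ 9 │ ÷ │          ┃          
             ┃├───┼───┼───┼───┤          ┃          
             ┃│ 4 │ 5 │ 6 │ × │          ┃━━┓       
             ┃├───┼───┼───┼───┤          ┃  ┃       
             ┃│ 1 │ 2 │ 3 │ - │          ┃──┨       
             ┗━━━━━━━━━━━━━━━━━━━━━━━━━━━┛7 ┃       
                     ┃00000010  c5 68 02 cb ┃       
                     ┃00000020  4d 33 13 13 ┃       
                     ┃00000030  55 8a 8a 8a ┃       
                     ┃00000040  96 96 83 51 ┃       
                     ┃00000050  f7 e4 a3 b1 ┃       
                     ┃00000060  c0 86 9a bd ┃━━━━━━━
                     ┃00000070  21 c9 79 80 ┃       


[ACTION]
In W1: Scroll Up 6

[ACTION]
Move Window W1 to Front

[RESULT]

                                                    
                                                    
                                                    
             ┏━━━━━━━━━━━━━━━━━━━━━━━━━━━┓          
             ┃ Calculator                ┃━━━━━━━━━━
             ┠───────────────────────────┨          
             ┃                          0┃──────────
             ┃┌───┬───┬───┬───┐          ┃          
             ┃│ 7 │ 8 │ 9 │ ÷ │          ┃          
             ┃├───┼───┼───┼───┤          ┃          
             ┃│ 4 │ 5┏━━━━━━━━━━━━━━━━━━━━━━┓       
             ┃├───┼──┃ HexEditor            ┃       
             ┃│ 1 │ 2┠──────────────────────┨       
             ┗━━━━━━━┃00000000  89 50 4e 47 ┃       
                     ┃00000010  c5 68 02 cb ┃       
                     ┃00000020  4d 33 13 13 ┃       
                     ┃00000030  55 8a 8a 8a ┃       
                     ┃00000040  96 96 83 51 ┃       
                     ┃00000050  f7 e4 a3 b1 ┃       
                     ┃00000060  c0 86 9a bd ┃━━━━━━━
                     ┃00000070  21 c9 79 80 ┃       


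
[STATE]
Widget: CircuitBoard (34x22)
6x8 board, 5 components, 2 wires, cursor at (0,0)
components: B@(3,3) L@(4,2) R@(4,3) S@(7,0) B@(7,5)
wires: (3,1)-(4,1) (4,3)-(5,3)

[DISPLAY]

   0 1 2 3 4 5                    
0  [.]                            
                                  
1                                 
                                  
2                                 
                                  
3       ·       B                 
        │                         
4       ·   L   R                 
                │                 
5               ·                 
                                  
6                                 
                                  
7   S                   B         
Cursor: (0,0)                     
                                  
                                  
                                  
                                  
                                  


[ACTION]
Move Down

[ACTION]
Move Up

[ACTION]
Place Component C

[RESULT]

   0 1 2 3 4 5                    
0  [C]                            
                                  
1                                 
                                  
2                                 
                                  
3       ·       B                 
        │                         
4       ·   L   R                 
                │                 
5               ·                 
                                  
6                                 
                                  
7   S                   B         
Cursor: (0,0)                     
                                  
                                  
                                  
                                  
                                  


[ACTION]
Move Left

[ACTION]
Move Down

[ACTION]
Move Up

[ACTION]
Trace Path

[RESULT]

   0 1 2 3 4 5                    
0  [C]                            
                                  
1                                 
                                  
2                                 
                                  
3       ·       B                 
        │                         
4       ·   L   R                 
                │                 
5               ·                 
                                  
6                                 
                                  
7   S                   B         
Cursor: (0,0)  Trace: C (1 nodes) 
                                  
                                  
                                  
                                  
                                  


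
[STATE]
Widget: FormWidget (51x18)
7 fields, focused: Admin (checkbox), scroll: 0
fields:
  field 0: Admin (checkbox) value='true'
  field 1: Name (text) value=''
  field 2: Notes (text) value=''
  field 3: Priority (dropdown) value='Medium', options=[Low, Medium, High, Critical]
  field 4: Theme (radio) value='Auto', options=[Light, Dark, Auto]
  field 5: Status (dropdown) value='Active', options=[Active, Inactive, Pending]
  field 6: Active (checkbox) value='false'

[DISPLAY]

> Admin:      [x]                                  
  Name:       [                                   ]
  Notes:      [                                   ]
  Priority:   [Medium                            ▼]
  Theme:      ( ) Light  ( ) Dark  (●) Auto        
  Status:     [Active                            ▼]
  Active:     [ ]                                  
                                                   
                                                   
                                                   
                                                   
                                                   
                                                   
                                                   
                                                   
                                                   
                                                   
                                                   


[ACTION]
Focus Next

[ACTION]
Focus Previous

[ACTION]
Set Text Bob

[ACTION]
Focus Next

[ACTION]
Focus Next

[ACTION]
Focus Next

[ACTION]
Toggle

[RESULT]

  Admin:      [x]                                  
  Name:       [                                   ]
  Notes:      [                                   ]
> Priority:   [Medium                            ▼]
  Theme:      ( ) Light  ( ) Dark  (●) Auto        
  Status:     [Active                            ▼]
  Active:     [ ]                                  
                                                   
                                                   
                                                   
                                                   
                                                   
                                                   
                                                   
                                                   
                                                   
                                                   
                                                   


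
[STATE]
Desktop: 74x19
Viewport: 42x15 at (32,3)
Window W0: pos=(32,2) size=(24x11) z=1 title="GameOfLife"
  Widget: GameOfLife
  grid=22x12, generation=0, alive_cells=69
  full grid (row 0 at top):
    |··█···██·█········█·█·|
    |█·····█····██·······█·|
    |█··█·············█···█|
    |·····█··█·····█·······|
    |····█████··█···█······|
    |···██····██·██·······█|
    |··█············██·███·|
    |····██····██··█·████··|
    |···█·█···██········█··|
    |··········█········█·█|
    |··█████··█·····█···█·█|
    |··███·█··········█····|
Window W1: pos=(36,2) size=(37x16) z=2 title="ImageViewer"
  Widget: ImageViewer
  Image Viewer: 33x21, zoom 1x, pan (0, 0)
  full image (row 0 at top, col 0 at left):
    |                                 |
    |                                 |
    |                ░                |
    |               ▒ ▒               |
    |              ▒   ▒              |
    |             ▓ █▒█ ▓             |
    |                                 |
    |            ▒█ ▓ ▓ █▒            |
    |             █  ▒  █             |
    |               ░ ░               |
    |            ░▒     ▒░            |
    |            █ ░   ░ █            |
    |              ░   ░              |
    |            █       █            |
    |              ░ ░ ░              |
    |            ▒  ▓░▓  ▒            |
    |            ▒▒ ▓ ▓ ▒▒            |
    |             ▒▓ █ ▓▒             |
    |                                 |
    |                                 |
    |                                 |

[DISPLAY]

┃ Ga┃ ImageViewer                       ┃ 
┠───┠───────────────────────────────────┨ 
┃Gen┃                                   ┃ 
┃···┃                                   ┃ 
┃···┃                ░                  ┃ 
┃···┃               ▒ ▒                 ┃ 
┃··█┃              ▒   ▒                ┃ 
┃···┃             ▓ █▒█ ▓               ┃ 
┃···┃                                   ┃ 
┗━━━┃            ▒█ ▓ ▓ █▒              ┃ 
    ┃             █  ▒  █               ┃ 
    ┃               ░ ░                 ┃ 
    ┃            ░▒     ▒░              ┃ 
    ┃            █ ░   ░ █              ┃ 
    ┗━━━━━━━━━━━━━━━━━━━━━━━━━━━━━━━━━━━┛ 


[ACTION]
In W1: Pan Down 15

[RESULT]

┃ Ga┃ ImageViewer                       ┃ 
┠───┠───────────────────────────────────┨ 
┃Gen┃            ▒  ▓░▓  ▒              ┃ 
┃···┃            ▒▒ ▓ ▓ ▒▒              ┃ 
┃···┃             ▒▓ █ ▓▒               ┃ 
┃···┃                                   ┃ 
┃··█┃                                   ┃ 
┃···┃                                   ┃ 
┃···┃                                   ┃ 
┗━━━┃                                   ┃ 
    ┃                                   ┃ 
    ┃                                   ┃ 
    ┃                                   ┃ 
    ┃                                   ┃ 
    ┗━━━━━━━━━━━━━━━━━━━━━━━━━━━━━━━━━━━┛ 


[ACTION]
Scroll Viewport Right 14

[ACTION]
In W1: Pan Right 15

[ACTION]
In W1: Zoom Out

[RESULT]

┃ Ga┃ ImageViewer                       ┃ 
┠───┠───────────────────────────────────┨ 
┃Gen┃▓░▓  ▒                             ┃ 
┃···┃▓ ▓ ▒▒                             ┃ 
┃···┃ █ ▓▒                              ┃ 
┃···┃                                   ┃ 
┃··█┃                                   ┃ 
┃···┃                                   ┃ 
┃···┃                                   ┃ 
┗━━━┃                                   ┃ 
    ┃                                   ┃ 
    ┃                                   ┃ 
    ┃                                   ┃ 
    ┃                                   ┃ 
    ┗━━━━━━━━━━━━━━━━━━━━━━━━━━━━━━━━━━━┛ 


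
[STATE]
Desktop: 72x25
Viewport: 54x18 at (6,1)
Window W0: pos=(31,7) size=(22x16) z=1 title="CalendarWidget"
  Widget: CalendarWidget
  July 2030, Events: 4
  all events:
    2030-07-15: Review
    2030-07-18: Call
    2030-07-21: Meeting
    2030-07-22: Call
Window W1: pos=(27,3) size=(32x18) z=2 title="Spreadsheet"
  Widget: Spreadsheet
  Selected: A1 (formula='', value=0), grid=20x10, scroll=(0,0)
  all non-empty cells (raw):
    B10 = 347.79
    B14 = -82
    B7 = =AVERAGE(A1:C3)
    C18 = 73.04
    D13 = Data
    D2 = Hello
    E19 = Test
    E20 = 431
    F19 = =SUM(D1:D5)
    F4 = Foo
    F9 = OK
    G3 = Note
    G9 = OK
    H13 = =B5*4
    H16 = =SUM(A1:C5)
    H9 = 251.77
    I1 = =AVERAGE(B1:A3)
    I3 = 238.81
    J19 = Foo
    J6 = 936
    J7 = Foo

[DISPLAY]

                                                      
                                                      
                     ┏━━━━━━━━━━━━━━━━━━━━━━━━━━━━━━┓ 
                     ┃ Spreadsheet                  ┃ 
                     ┠──────────────────────────────┨ 
                     ┃A1:                           ┃ 
                     ┃       A       B       C      ┃ 
                     ┃------------------------------┃ 
                     ┃  1      [0]       0       0  ┃ 
                     ┃  2        0       0       0He┃ 
                     ┃  3        0       0       0  ┃ 
                     ┃  4        0       0       0  ┃ 
                     ┃  5        0       0       0  ┃ 
                     ┃  6        0       0       0  ┃ 
                     ┃  7        0       0       0  ┃ 
                     ┃  8        0       0       0  ┃ 
                     ┃  9        0       0       0  ┃ 
                     ┃ 10        0  347.79       0  ┃ 


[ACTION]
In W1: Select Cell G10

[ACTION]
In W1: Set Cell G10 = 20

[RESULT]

                                                      
                                                      
                     ┏━━━━━━━━━━━━━━━━━━━━━━━━━━━━━━┓ 
                     ┃ Spreadsheet                  ┃ 
                     ┠──────────────────────────────┨ 
                     ┃G10: 20                       ┃ 
                     ┃       A       B       C      ┃ 
                     ┃------------------------------┃ 
                     ┃  1        0       0       0  ┃ 
                     ┃  2        0       0       0He┃ 
                     ┃  3        0       0       0  ┃ 
                     ┃  4        0       0       0  ┃ 
                     ┃  5        0       0       0  ┃ 
                     ┃  6        0       0       0  ┃ 
                     ┃  7        0       0       0  ┃ 
                     ┃  8        0       0       0  ┃ 
                     ┃  9        0       0       0  ┃ 
                     ┃ 10        0  347.79       0  ┃ 


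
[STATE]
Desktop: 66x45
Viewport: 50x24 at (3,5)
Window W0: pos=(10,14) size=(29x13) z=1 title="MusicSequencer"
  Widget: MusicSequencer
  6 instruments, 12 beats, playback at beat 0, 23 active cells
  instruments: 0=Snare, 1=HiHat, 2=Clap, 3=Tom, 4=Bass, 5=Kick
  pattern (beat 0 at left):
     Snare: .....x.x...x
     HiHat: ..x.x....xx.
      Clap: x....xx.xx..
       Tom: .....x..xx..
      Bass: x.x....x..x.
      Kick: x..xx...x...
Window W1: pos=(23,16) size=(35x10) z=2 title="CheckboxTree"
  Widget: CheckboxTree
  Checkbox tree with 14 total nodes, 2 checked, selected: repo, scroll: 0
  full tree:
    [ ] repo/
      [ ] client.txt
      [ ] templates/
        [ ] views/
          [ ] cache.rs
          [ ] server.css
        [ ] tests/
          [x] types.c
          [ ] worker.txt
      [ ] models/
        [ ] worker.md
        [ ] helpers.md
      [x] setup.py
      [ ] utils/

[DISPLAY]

                                                  
                                                  
                                                  
                                                  
                                                  
                                                  
                                                  
                                                  
                                                  
       ┏━━━━━━━━━━━━━━━━━━━━━━━━━━━┓              
       ┃ MusicSequencer            ┃              
       ┠────────────┏━━━━━━━━━━━━━━━━━━━━━━━━━━━━━
       ┃      ▼12345┃ CheckboxTree                
       ┃ Snare·····█┠─────────────────────────────
       ┃ HiHat··█·█·┃>[-] repo/                   
       ┃  Clap█····█┃   [ ] client.txt            
       ┃   Tom·····█┃   [-] templates/            
       ┃  Bass█·█···┃     [ ] views/              
       ┃  Kick█··██·┃       [ ] cache.rs          
       ┃            ┃       [ ] server.css        
       ┃            ┗━━━━━━━━━━━━━━━━━━━━━━━━━━━━━
       ┗━━━━━━━━━━━━━━━━━━━━━━━━━━━┛              
                                                  
                                                  


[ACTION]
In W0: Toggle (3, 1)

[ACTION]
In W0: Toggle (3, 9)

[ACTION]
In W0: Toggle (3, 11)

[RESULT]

                                                  
                                                  
                                                  
                                                  
                                                  
                                                  
                                                  
                                                  
                                                  
       ┏━━━━━━━━━━━━━━━━━━━━━━━━━━━┓              
       ┃ MusicSequencer            ┃              
       ┠────────────┏━━━━━━━━━━━━━━━━━━━━━━━━━━━━━
       ┃      ▼12345┃ CheckboxTree                
       ┃ Snare·····█┠─────────────────────────────
       ┃ HiHat··█·█·┃>[-] repo/                   
       ┃  Clap█····█┃   [ ] client.txt            
       ┃   Tom·█···█┃   [-] templates/            
       ┃  Bass█·█···┃     [ ] views/              
       ┃  Kick█··██·┃       [ ] cache.rs          
       ┃            ┃       [ ] server.css        
       ┃            ┗━━━━━━━━━━━━━━━━━━━━━━━━━━━━━
       ┗━━━━━━━━━━━━━━━━━━━━━━━━━━━┛              
                                                  
                                                  


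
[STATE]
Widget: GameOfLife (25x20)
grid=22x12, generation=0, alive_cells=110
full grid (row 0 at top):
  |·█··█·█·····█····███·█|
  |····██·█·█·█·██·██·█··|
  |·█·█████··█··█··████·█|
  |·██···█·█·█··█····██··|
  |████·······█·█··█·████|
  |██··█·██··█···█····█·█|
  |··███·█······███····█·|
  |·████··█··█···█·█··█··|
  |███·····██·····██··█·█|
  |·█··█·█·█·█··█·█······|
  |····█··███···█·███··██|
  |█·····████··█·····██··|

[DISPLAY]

Gen: 0                   
·█··█·█·····█····███·█   
····██·█·█·█·██·██·█··   
·█·█████··█··█··████·█   
·██···█·█·█··█····██··   
████·······█·█··█·████   
██··█·██··█···█····█·█   
··███·█······███····█·   
·████··█··█···█·█··█··   
███·····██·····██··█·█   
·█··█·█·█·█··█·█······   
····█··███···█·███··██   
█·····████··█·····██··   
                         
                         
                         
                         
                         
                         
                         


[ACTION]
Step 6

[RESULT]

Gen: 6                   
··█····█········█·····   
·█·····█···██··█······   
··██···········█··███·   
·········█··█·██··██·█   
·········█·····█·█····   
·········█·····█····██   
·█····█···███·███·····   
█··█···█······██······   
·█······█······█······   
··██···█·····█·····██·   
····███···███·█·██····   
·············██·█·····   
                         
                         
                         
                         
                         
                         
                         


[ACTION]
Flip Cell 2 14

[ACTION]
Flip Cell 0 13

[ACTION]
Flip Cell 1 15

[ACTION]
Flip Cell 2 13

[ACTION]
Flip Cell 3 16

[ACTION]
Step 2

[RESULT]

Gen: 8                   
······················   
··█········██···████··   
··█·············████··   
·········██·····█···█·   
········███·······█···   
········█··██····██···   
·█·········█··········   
███····██·██··█·······   
█····█··█··█···██·····   
········█··█·····█····   
··█····█··█···········   
·····██····█··█·██····   
                         
                         
                         
                         
                         
                         
                         


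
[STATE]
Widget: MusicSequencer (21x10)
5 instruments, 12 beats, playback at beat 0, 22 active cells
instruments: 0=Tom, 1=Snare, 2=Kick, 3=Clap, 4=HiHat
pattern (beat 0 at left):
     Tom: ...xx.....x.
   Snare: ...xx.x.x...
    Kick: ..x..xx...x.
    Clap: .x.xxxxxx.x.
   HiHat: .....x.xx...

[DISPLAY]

      ▼12345678901   
   Tom···██·····█·   
 Snare···██·█·█···   
  Kick··█··██···█·   
  Clap·█·██████·█·   
 HiHat·····█·██···   
                     
                     
                     
                     


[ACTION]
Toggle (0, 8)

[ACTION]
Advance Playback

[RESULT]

      0▼2345678901   
   Tom···██···█·█·   
 Snare···██·█·█···   
  Kick··█··██···█·   
  Clap·█·██████·█·   
 HiHat·····█·██···   
                     
                     
                     
                     


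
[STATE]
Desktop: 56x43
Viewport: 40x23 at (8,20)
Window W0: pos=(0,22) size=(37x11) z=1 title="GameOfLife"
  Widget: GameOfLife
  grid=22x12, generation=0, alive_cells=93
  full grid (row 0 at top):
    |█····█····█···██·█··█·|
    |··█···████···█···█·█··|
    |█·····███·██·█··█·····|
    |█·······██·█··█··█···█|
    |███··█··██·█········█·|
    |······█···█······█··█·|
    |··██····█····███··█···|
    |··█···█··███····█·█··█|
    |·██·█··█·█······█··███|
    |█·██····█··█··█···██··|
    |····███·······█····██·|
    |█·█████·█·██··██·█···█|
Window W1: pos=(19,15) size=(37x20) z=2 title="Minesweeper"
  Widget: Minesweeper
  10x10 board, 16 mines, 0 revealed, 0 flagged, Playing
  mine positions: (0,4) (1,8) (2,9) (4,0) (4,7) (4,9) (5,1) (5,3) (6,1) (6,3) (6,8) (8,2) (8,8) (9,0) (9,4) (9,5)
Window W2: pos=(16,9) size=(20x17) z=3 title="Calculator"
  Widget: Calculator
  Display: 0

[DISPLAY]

        ┃│ 0 │ . │ = │ + │ ┃            
        ┃├───┼───┼───┼───┤ ┃            
━━━━━━━━┃│ C │ MC│ MR│ M+│ ┃            
Life    ┃└───┴───┴───┴───┘ ┃            
────────┃                  ┃            
        ┗━━━━━━━━━━━━━━━━━━┛            
·██·█··█··█┃■■■■■■■■■■                  
·██·█······┃■■■■■■■■■■                  
···█······█┃                            
·█····███··┃                            
··███····█·┃                            
█·█······█·┃                            
━━━━━━━━━━━┃                            
           ┃                            
           ┗━━━━━━━━━━━━━━━━━━━━━━━━━━━━
                                        
                                        
                                        
                                        
                                        
                                        
                                        
                                        


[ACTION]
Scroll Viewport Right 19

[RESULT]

┃│ 0 │ . │ = │ + │ ┃                   ┃
┃├───┼───┼───┼───┤ ┃                   ┃
┃│ C │ MC│ MR│ M+│ ┃                   ┃
┃└───┴───┴───┴───┘ ┃                   ┃
┃                  ┃                   ┃
┗━━━━━━━━━━━━━━━━━━┛                   ┃
··█┃■■■■■■■■■■                         ┃
···┃■■■■■■■■■■                         ┃
··█┃                                   ┃
█··┃                                   ┃
·█·┃                                   ┃
·█·┃                                   ┃
━━━┃                                   ┃
   ┃                                   ┃
   ┗━━━━━━━━━━━━━━━━━━━━━━━━━━━━━━━━━━━┛
                                        
                                        
                                        
                                        
                                        
                                        
                                        
                                        


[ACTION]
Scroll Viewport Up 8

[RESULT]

┃                 0┃                    
┃┌───┬───┬───┬───┐ ┃                    
┃│ 7 │ 8 │ 9 │ ÷ │ ┃                    
┃├───┼───┼───┼───┤ ┃━━━━━━━━━━━━━━━━━━━┓
┃│ 4 │ 5 │ 6 │ × │ ┃                   ┃
┃├───┼───┼───┼───┤ ┃───────────────────┨
┃│ 1 │ 2 │ 3 │ - │ ┃                   ┃
┃├───┼───┼───┼───┤ ┃                   ┃
┃│ 0 │ . │ = │ + │ ┃                   ┃
┃├───┼───┼───┼───┤ ┃                   ┃
┃│ C │ MC│ MR│ M+│ ┃                   ┃
┃└───┴───┴───┴───┘ ┃                   ┃
┃                  ┃                   ┃
┗━━━━━━━━━━━━━━━━━━┛                   ┃
··█┃■■■■■■■■■■                         ┃
···┃■■■■■■■■■■                         ┃
··█┃                                   ┃
█··┃                                   ┃
·█·┃                                   ┃
·█·┃                                   ┃
━━━┃                                   ┃
   ┃                                   ┃
   ┗━━━━━━━━━━━━━━━━━━━━━━━━━━━━━━━━━━━┛


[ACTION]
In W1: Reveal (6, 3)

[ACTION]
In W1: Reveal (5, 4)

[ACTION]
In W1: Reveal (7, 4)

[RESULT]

┃                 0┃                    
┃┌───┬───┬───┬───┐ ┃                    
┃│ 7 │ 8 │ 9 │ ÷ │ ┃                    
┃├───┼───┼───┼───┤ ┃━━━━━━━━━━━━━━━━━━━┓
┃│ 4 │ 5 │ 6 │ × │ ┃                   ┃
┃├───┼───┼───┼───┤ ┃───────────────────┨
┃│ 1 │ 2 │ 3 │ - │ ┃                   ┃
┃├───┼───┼───┼───┤ ┃                   ┃
┃│ 0 │ . │ = │ + │ ┃                   ┃
┃├───┼───┼───┼───┤ ┃                   ┃
┃│ C │ MC│ MR│ M+│ ┃                   ┃
┃└───┴───┴───┴───┘ ┃                   ┃
┃                  ┃                   ┃
┗━━━━━━━━━━━━━━━━━━┛                   ┃
··█┃■■✹■■■■■✹■                         ┃
···┃✹■■■✹✹■■■■                         ┃
··█┃                                   ┃
█··┃                                   ┃
·█·┃                                   ┃
·█·┃                                   ┃
━━━┃                                   ┃
   ┃                                   ┃
   ┗━━━━━━━━━━━━━━━━━━━━━━━━━━━━━━━━━━━┛
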